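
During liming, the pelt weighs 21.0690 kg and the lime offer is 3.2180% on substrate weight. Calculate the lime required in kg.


Formula: Lime = substrate * pct / 100
Substituting: Lime = 21.0690 * 3.2180 / 100
Result: 0.6780 kg


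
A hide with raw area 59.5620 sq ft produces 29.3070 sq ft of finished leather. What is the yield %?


Formula: Yield = finished / raw * 100
Substituting: Yield = 29.3070 / 59.5620 * 100
Result: 49.2042 %


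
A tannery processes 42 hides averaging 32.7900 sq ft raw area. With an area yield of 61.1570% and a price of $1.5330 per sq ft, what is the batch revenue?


Raw_total = N * avg_area = 42 * 32.7900 = 1377.1800 sq ft
Finished = Raw_total * yield / 100 = 1377.1800 * 61.1570 / 100 = 842.2420 sq ft
Value = Finished * price = 842.2420 * 1.5330 = 1291.1569 $


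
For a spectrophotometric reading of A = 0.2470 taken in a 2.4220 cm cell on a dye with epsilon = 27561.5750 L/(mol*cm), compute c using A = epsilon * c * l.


Formula: c = A / (epsilon * l)
Substituting: c = 0.2470 / (27561.5750 * 2.4220)
Result: 3.7001e-06 mol/L


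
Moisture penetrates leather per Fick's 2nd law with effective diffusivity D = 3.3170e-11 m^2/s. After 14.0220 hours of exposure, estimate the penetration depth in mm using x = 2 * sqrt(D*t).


t = 14.0220 hr * 3600 = 50479.2000 s
D * t = 3.3170e-11 * 50479.2000 = 1.6744e-06
x = 2 * sqrt(D*t) = 2 * sqrt(1.6744e-06) = 0.00258797 m = 2.5880 mm


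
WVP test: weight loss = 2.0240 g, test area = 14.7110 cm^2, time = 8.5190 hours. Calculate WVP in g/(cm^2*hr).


Formula: WVP = loss / (area * time)
Substituting: WVP = 2.0240 / (14.7110 * 8.5190)
Result: 0.0161503 g/(cm^2*hr)


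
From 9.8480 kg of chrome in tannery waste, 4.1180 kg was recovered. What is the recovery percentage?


Formula: Recovery = recovered / input * 100
Substituting: Recovery = 4.1180 / 9.8480 * 100
Result: 41.8156 %


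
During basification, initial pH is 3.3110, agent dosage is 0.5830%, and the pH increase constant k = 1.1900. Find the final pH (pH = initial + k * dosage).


Formula: pH_final = pH_initial + k * base_pct
Substituting: pH_final = 3.3110 + 1.1900 * 0.5830
Result: 4.0048


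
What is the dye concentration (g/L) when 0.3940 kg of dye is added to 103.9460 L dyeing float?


Formula: Conc = dye_mass(kg) / volume(L) * 1000
Substituting: Conc = 0.3940 / 103.9460 * 1000
Result: 3.7904 g/L


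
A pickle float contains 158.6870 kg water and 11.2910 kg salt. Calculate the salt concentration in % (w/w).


Formula: Conc = salt / (water + salt) * 100
Substituting: Conc = 11.2910 / (158.6870 + 11.2910) * 100
Result: 6.6426 %


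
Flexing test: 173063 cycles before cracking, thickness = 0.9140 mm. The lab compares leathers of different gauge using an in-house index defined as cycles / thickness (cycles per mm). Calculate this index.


Formula: Index = cycles / thickness
Substituting: Index = 173063 / 0.9140
Result: 189346.8271 cycles/mm


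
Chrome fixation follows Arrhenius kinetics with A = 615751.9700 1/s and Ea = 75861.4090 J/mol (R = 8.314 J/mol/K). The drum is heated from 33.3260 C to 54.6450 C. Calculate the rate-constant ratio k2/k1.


T1 = 33.3260 + 273.15 = 306.4760 K; T2 = 54.6450 + 273.15 = 327.7950 K
k1 = A * exp(-Ea/(R*T1)) = 615751.9700 * exp(-75861.4090/(8.314*306.4760)) = 7.2344e-08 1/s
k2 = A * exp(-Ea/(R*T2)) = 615751.9700 * exp(-75861.4090/(8.314*327.7950)) = 5.0158e-07 1/s
k2/k1 = 5.0158e-07 / 7.2344e-08 = 6.9332


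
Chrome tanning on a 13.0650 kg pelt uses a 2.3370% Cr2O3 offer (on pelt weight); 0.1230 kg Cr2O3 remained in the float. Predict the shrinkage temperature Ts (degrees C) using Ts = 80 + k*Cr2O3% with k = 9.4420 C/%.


Offered = pelt * offer_pct / 100 = 13.0650 * 2.3370 / 100 = 0.3053 kg
Uptake = offered - residual = 0.3053 - 0.1230 = 0.1823 kg
Cr2O3% on pelt = uptake / pelt * 100 = 0.1823 / 13.0650 * 100 = 1.3956 %
Ts = 80 + k * Cr2O3% = 80 + 9.4420 * 1.3956 = 93.1768 C


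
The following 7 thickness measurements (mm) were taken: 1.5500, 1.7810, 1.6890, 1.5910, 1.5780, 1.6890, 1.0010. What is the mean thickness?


Formula: Average = sum / n
Substituting: Average = 10.8790 / 7
Result: 1.5541 mm


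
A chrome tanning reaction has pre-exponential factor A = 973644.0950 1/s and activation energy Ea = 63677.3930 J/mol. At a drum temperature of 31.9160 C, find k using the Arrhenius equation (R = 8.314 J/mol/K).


T_K = T_C + 273.15 = 31.9160 + 273.15 = 305.0660 K
exponent = -Ea / (R * T_K) = -63677.3930 / (8.314 * 305.0660) = -25.1062
k = A * exp(exponent) = 973644.0950 * exp(-25.1062) = 1.2159e-05 1/s


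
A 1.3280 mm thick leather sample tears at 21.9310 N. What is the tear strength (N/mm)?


Formula: Tear strength = force / thickness
Substituting: Tear strength = 21.9310 / 1.3280
Result: 16.5143 N/mm


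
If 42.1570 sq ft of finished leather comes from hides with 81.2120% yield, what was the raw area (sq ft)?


Formula: raw = finished * 100 / yield
Substituting: raw = 42.1570 * 100 / 81.2120
Result: 51.9098 sq ft


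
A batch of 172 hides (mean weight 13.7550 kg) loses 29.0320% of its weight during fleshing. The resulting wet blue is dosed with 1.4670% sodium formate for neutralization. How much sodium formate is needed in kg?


Total_raw = N * avg_wt = 172 * 13.7550 = 2365.8600 kg
Substrate = Total_raw * (1 - loss/100) = 2365.8600 * (1 - 29.0320/100) = 1679.0035 kg
Neutralizer = Substrate * pct / 100 = 1679.0035 * 1.4670 / 100 = 24.6310 kg


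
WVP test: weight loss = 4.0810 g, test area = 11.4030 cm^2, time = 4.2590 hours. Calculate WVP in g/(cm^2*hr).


Formula: WVP = loss / (area * time)
Substituting: WVP = 4.0810 / (11.4030 * 4.2590)
Result: 0.0840311 g/(cm^2*hr)


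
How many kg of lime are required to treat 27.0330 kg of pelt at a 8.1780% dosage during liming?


Formula: Lime = substrate * pct / 100
Substituting: Lime = 27.0330 * 8.1780 / 100
Result: 2.2108 kg


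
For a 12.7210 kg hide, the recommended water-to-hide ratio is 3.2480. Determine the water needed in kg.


Formula: Water = hide_weight * ratio
Substituting: Water = 12.7210 * 3.2480
Result: 41.3178 kg


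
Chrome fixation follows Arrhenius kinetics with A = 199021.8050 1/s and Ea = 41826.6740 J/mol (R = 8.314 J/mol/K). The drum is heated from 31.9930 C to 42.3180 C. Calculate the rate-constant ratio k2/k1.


T1 = 31.9930 + 273.15 = 305.1430 K; T2 = 42.3180 + 273.15 = 315.4680 K
k1 = A * exp(-Ea/(R*T1)) = 199021.8050 * exp(-41826.6740/(8.314*305.1430)) = 0.0137631 1/s
k2 = A * exp(-Ea/(R*T2)) = 199021.8050 * exp(-41826.6740/(8.314*315.4680)) = 0.0236082 1/s
k2/k1 = 0.0236082 / 0.0137631 = 1.7153


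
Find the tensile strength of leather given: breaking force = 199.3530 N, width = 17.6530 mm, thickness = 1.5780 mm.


Formula: TS = force / (width * thickness)
Substituting: TS = 199.3530 / (17.6530 * 1.5780)
Result: 7.1564 N/mm^2


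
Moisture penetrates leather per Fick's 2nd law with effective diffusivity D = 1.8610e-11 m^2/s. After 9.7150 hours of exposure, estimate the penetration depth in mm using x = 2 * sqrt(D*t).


t = 9.7150 hr * 3600 = 34974.0000 s
D * t = 1.8610e-11 * 34974.0000 = 6.5087e-07
x = 2 * sqrt(D*t) = 2 * sqrt(6.5087e-07) = 0.00161353 m = 1.6135 mm


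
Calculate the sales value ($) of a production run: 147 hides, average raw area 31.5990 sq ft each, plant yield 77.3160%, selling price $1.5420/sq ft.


Raw_total = N * avg_area = 147 * 31.5990 = 4645.0530 sq ft
Finished = Raw_total * yield / 100 = 4645.0530 * 77.3160 / 100 = 3591.3692 sq ft
Value = Finished * price = 3591.3692 * 1.5420 = 5537.8913 $


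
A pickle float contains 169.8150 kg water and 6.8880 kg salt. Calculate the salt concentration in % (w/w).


Formula: Conc = salt / (water + salt) * 100
Substituting: Conc = 6.8880 / (169.8150 + 6.8880) * 100
Result: 3.8981 %


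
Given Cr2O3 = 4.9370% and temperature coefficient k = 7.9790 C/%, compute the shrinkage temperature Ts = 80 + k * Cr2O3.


Formula: Ts = 80 + k * Cr2O3
Substituting: Ts = 80 + 7.9790 * 4.9370
Result: 119.3923 C


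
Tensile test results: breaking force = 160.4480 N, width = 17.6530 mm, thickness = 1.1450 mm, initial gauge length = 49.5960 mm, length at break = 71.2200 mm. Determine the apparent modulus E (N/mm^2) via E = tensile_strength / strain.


TS = F / (w * t) = 160.4480 / (17.6530 * 1.1450) = 7.9380 N/mm^2
strain = (Lf - L0) / L0 = (71.2200 - 49.5960) / 49.5960 = 0.4360
E = TS / strain = 7.9380 / 0.4360 = 18.2063 N/mm^2


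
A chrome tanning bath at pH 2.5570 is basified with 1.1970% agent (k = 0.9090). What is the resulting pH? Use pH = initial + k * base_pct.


Formula: pH_final = pH_initial + k * base_pct
Substituting: pH_final = 2.5570 + 0.9090 * 1.1970
Result: 3.6451


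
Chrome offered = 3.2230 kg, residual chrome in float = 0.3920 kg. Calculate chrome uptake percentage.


Formula: Uptake = (offered - residual) / offered * 100
Substituting: Uptake = (3.2230 - 0.3920) / 3.2230 * 100
Result: 87.8374 %


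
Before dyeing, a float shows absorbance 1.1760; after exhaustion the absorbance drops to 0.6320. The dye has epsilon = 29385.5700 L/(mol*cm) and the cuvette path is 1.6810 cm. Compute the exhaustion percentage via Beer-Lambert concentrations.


c_initial = A_i / (epsilon * l) = 1.1760 / (29385.5700 * 1.6810) = 2.3807e-05 mol/L
c_final = A_f / (epsilon * l) = 0.6320 / (29385.5700 * 1.6810) = 1.2794e-05 mol/L
Exhaustion = (c_initial - c_final) / c_initial * 100 = (2.3807e-05 - 1.2794e-05) / 2.3807e-05 * 100 = 46.2585 %


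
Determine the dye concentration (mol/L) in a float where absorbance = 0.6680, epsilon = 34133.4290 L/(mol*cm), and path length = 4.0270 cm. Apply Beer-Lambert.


Formula: c = A / (epsilon * l)
Substituting: c = 0.6680 / (34133.4290 * 4.0270)
Result: 4.8598e-06 mol/L


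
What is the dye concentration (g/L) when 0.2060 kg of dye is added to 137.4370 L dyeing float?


Formula: Conc = dye_mass(kg) / volume(L) * 1000
Substituting: Conc = 0.2060 / 137.4370 * 1000
Result: 1.4989 g/L


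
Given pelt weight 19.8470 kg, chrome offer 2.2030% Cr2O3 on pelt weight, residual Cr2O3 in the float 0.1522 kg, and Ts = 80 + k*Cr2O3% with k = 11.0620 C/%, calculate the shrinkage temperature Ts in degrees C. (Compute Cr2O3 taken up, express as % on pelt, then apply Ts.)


Offered = pelt * offer_pct / 100 = 19.8470 * 2.2030 / 100 = 0.4372 kg
Uptake = offered - residual = 0.4372 - 0.1522 = 0.2850 kg
Cr2O3% on pelt = uptake / pelt * 100 = 0.2850 / 19.8470 * 100 = 1.4361 %
Ts = 80 + k * Cr2O3% = 80 + 11.0620 * 1.4361 = 95.8865 C


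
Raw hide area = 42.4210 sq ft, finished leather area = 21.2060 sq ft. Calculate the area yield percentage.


Formula: Yield = finished / raw * 100
Substituting: Yield = 21.2060 / 42.4210 * 100
Result: 49.9894 %


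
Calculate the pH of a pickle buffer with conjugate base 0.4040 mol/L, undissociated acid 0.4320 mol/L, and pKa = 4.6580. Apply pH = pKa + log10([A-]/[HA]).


ratio = [A-] / [HA] = 0.4040 / 0.4320 = 0.9352
log10(ratio) = -0.0291024
pH = pKa + log10(ratio) = 4.6580 - 0.0291024 = 4.6289


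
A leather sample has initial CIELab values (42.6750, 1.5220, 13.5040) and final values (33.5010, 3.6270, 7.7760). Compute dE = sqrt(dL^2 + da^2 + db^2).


dL = -9.1740, da = 2.1050, db = -5.7280
dE = sqrt((-9.1740)^2 + 2.1050^2 + (-5.7280)^2) = 11.0183


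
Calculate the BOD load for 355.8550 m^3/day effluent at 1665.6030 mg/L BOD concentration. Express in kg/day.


Formula: BOD_load = volume * conc / 1000
Substituting: BOD_load = 355.8550 * 1665.6030 / 1000
Result: 592.7132 kg/day


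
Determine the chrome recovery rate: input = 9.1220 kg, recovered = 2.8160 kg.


Formula: Recovery = recovered / input * 100
Substituting: Recovery = 2.8160 / 9.1220 * 100
Result: 30.8704 %


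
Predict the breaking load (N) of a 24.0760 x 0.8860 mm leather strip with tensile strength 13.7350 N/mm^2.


Formula: F = TS * w * t
Substituting: F = 13.7350 * 24.0760 * 0.8860
Result: 292.9859 N


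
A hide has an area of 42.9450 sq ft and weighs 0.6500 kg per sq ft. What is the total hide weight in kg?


Formula: Weight = area * weight_per_sqft
Substituting: Weight = 42.9450 * 0.6500
Result: 27.9143 kg


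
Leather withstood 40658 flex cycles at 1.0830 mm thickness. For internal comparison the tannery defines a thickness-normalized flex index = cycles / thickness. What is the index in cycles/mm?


Formula: Index = cycles / thickness
Substituting: Index = 40658 / 1.0830
Result: 37542.0129 cycles/mm


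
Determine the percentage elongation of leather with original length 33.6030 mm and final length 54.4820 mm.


Formula: Elongation = (Lf - L0) / L0 * 100
Substituting: Elongation = (54.4820 - 33.6030) / 33.6030 * 100
Result: 62.1343 %


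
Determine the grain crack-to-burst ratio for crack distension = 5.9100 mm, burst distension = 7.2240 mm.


Formula: Ratio = crack / burst
Substituting: Ratio = 5.9100 / 7.2240
Result: 0.8181


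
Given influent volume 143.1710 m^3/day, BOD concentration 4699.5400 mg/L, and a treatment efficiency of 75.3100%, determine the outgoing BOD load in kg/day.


Load_in = volume * conc / 1000 = 143.1710 * 4699.5400 / 1000 = 672.8378 kg/day
Removed = Load_in * eff / 100 = 672.8378 * 75.3100 / 100 = 506.7142 kg/day
Load_out = Load_in - Removed = 672.8378 - 506.7142 = 166.1237 kg/day


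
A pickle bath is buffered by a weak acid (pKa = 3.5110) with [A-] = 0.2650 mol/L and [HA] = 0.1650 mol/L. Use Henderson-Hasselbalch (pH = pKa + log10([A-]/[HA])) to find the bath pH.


ratio = [A-] / [HA] = 0.2650 / 0.1650 = 1.6061
log10(ratio) = 0.2058
pH = pKa + log10(ratio) = 3.5110 + 0.2058 = 3.7168


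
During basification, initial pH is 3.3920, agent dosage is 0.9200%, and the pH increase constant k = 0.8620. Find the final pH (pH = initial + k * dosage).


Formula: pH_final = pH_initial + k * base_pct
Substituting: pH_final = 3.3920 + 0.8620 * 0.9200
Result: 4.1850


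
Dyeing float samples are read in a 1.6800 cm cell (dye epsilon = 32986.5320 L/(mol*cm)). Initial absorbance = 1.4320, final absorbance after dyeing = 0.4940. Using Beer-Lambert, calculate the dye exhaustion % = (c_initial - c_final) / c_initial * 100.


c_initial = A_i / (epsilon * l) = 1.4320 / (32986.5320 * 1.6800) = 2.5840e-05 mol/L
c_final = A_f / (epsilon * l) = 0.4940 / (32986.5320 * 1.6800) = 8.9142e-06 mol/L
Exhaustion = (c_initial - c_final) / c_initial * 100 = (2.5840e-05 - 8.9142e-06) / 2.5840e-05 * 100 = 65.5028 %


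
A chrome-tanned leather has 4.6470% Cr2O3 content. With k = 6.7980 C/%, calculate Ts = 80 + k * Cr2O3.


Formula: Ts = 80 + k * Cr2O3
Substituting: Ts = 80 + 6.7980 * 4.6470
Result: 111.5903 C


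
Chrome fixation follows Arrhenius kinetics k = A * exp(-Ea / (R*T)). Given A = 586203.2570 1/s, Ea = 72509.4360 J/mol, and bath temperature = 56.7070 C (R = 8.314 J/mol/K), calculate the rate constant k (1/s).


T_K = T_C + 273.15 = 56.7070 + 273.15 = 329.8570 K
exponent = -Ea / (R * T_K) = -72509.4360 / (8.314 * 329.8570) = -26.4398
k = A * exp(exponent) = 586203.2570 * exp(-26.4398) = 1.9292e-06 1/s


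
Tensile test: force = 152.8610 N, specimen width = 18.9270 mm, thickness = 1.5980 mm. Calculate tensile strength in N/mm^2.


Formula: TS = force / (width * thickness)
Substituting: TS = 152.8610 / (18.9270 * 1.5980)
Result: 5.0540 N/mm^2


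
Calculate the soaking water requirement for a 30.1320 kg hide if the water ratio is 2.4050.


Formula: Water = hide_weight * ratio
Substituting: Water = 30.1320 * 2.4050
Result: 72.4675 kg


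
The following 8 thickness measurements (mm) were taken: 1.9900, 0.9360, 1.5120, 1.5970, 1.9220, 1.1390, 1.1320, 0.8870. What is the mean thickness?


Formula: Average = sum / n
Substituting: Average = 11.1150 / 8
Result: 1.3894 mm


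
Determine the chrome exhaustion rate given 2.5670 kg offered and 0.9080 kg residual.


Formula: Uptake = (offered - residual) / offered * 100
Substituting: Uptake = (2.5670 - 0.9080) / 2.5670 * 100
Result: 64.6280 %


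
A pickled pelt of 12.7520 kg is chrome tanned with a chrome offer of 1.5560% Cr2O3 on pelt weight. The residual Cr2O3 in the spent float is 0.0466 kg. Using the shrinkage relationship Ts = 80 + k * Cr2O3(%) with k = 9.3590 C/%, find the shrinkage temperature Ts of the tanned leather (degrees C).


Offered = pelt * offer_pct / 100 = 12.7520 * 1.5560 / 100 = 0.1984 kg
Uptake = offered - residual = 0.1984 - 0.0466 = 0.1518 kg
Cr2O3% on pelt = uptake / pelt * 100 = 0.1518 / 12.7520 * 100 = 1.1906 %
Ts = 80 + k * Cr2O3% = 80 + 9.3590 * 1.1906 = 91.1425 C


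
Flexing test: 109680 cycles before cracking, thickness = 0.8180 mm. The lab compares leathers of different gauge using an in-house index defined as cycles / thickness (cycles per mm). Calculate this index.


Formula: Index = cycles / thickness
Substituting: Index = 109680 / 0.8180
Result: 134083.1296 cycles/mm


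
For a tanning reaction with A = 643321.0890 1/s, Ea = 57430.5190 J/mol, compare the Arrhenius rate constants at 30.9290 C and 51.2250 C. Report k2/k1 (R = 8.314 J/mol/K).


T1 = 30.9290 + 273.15 = 304.0790 K; T2 = 51.2250 + 273.15 = 324.3750 K
k1 = A * exp(-Ea/(R*T1)) = 643321.0890 * exp(-57430.5190/(8.314*304.0790)) = 8.7633e-05 1/s
k2 = A * exp(-Ea/(R*T2)) = 643321.0890 * exp(-57430.5190/(8.314*324.3750)) = 3.6305e-04 1/s
k2/k1 = 3.6305e-04 / 8.7633e-05 = 4.1428


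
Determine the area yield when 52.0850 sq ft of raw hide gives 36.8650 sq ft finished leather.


Formula: Yield = finished / raw * 100
Substituting: Yield = 36.8650 / 52.0850 * 100
Result: 70.7785 %


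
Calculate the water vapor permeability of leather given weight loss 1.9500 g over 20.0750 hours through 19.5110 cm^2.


Formula: WVP = loss / (area * time)
Substituting: WVP = 1.9500 / (19.5110 * 20.0750)
Result: 0.00497851 g/(cm^2*hr)


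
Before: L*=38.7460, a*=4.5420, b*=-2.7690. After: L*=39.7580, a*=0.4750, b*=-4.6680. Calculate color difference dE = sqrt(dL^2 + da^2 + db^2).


dL = 1.0120, da = -4.0670, db = -1.8990
dE = sqrt(1.0120^2 + (-4.0670)^2 + (-1.8990)^2) = 4.6012


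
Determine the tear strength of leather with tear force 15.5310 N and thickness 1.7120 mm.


Formula: Tear strength = force / thickness
Substituting: Tear strength = 15.5310 / 1.7120
Result: 9.0718 N/mm


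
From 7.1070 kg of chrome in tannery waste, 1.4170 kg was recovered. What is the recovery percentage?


Formula: Recovery = recovered / input * 100
Substituting: Recovery = 1.4170 / 7.1070 * 100
Result: 19.9381 %


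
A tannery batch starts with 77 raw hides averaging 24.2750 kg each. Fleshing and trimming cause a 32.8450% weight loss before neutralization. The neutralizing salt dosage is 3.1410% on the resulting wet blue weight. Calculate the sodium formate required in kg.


Total_raw = N * avg_wt = 77 * 24.2750 = 1869.1750 kg
Substrate = Total_raw * (1 - loss/100) = 1869.1750 * (1 - 32.8450/100) = 1255.2445 kg
Neutralizer = Substrate * pct / 100 = 1255.2445 * 3.1410 / 100 = 39.4272 kg


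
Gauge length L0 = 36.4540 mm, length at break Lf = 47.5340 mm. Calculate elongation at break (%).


Formula: Elongation = (Lf - L0) / L0 * 100
Substituting: Elongation = (47.5340 - 36.4540) / 36.4540 * 100
Result: 30.3945 %


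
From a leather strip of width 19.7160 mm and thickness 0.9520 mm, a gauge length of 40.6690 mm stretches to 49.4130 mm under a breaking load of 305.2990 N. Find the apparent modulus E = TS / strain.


TS = F / (w * t) = 305.2990 / (19.7160 * 0.9520) = 16.2656 N/mm^2
strain = (Lf - L0) / L0 = (49.4130 - 40.6690) / 40.6690 = 0.2150
E = TS / strain = 16.2656 / 0.2150 = 75.6524 N/mm^2


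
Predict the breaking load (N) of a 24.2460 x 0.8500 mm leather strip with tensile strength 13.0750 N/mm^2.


Formula: F = TS * w * t
Substituting: F = 13.0750 * 24.2460 * 0.8500
Result: 269.4640 N


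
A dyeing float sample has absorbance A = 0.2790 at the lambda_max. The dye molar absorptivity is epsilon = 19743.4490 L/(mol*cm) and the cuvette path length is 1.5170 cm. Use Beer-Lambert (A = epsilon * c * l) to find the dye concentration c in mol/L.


Formula: c = A / (epsilon * l)
Substituting: c = 0.2790 / (19743.4490 * 1.5170)
Result: 9.3153e-06 mol/L


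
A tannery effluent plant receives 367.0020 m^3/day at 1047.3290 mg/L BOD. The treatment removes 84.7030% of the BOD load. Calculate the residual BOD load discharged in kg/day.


Load_in = volume * conc / 1000 = 367.0020 * 1047.3290 / 1000 = 384.3718 kg/day
Removed = Load_in * eff / 100 = 384.3718 * 84.7030 / 100 = 325.5745 kg/day
Load_out = Load_in - Removed = 384.3718 - 325.5745 = 58.7974 kg/day


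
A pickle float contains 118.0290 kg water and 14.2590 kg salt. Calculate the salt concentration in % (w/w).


Formula: Conc = salt / (water + salt) * 100
Substituting: Conc = 14.2590 / (118.0290 + 14.2590) * 100
Result: 10.7788 %


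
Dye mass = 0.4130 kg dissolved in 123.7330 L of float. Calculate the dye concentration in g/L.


Formula: Conc = dye_mass(kg) / volume(L) * 1000
Substituting: Conc = 0.4130 / 123.7330 * 1000
Result: 3.3378 g/L


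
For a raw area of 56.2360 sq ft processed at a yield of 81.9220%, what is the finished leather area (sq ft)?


Formula: finished = raw * yield / 100
Substituting: finished = 56.2360 * 81.9220 / 100
Result: 46.0697 sq ft


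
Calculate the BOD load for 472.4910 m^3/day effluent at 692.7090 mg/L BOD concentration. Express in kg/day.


Formula: BOD_load = volume * conc / 1000
Substituting: BOD_load = 472.4910 * 692.7090 / 1000
Result: 327.2988 kg/day


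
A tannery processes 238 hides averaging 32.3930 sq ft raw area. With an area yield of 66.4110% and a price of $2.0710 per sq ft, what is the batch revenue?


Raw_total = N * avg_area = 238 * 32.3930 = 7709.5340 sq ft
Finished = Raw_total * yield / 100 = 7709.5340 * 66.4110 / 100 = 5119.9786 sq ft
Value = Finished * price = 5119.9786 * 2.0710 = 10603.4757 $


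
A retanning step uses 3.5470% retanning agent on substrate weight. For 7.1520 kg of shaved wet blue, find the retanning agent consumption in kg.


Formula: Retan = substrate * pct / 100
Substituting: Retan = 7.1520 * 3.5470 / 100
Result: 0.2537 kg


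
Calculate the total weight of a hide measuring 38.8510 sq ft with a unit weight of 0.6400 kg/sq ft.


Formula: Weight = area * weight_per_sqft
Substituting: Weight = 38.8510 * 0.6400
Result: 24.8646 kg


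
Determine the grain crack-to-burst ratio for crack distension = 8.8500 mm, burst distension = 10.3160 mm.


Formula: Ratio = crack / burst
Substituting: Ratio = 8.8500 / 10.3160
Result: 0.8579


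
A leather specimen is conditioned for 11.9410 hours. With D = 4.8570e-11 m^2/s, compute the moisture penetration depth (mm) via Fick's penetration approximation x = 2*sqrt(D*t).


t = 11.9410 hr * 3600 = 42987.6000 s
D * t = 4.8570e-11 * 42987.6000 = 2.0879e-06
x = 2 * sqrt(D*t) = 2 * sqrt(2.0879e-06) = 0.00288992 m = 2.8899 mm


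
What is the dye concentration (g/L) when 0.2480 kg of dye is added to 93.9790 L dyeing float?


Formula: Conc = dye_mass(kg) / volume(L) * 1000
Substituting: Conc = 0.2480 / 93.9790 * 1000
Result: 2.6389 g/L


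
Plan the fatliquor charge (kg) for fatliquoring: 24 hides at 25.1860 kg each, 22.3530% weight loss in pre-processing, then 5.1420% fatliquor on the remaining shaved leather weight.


Total_raw = N * avg_wt = 24 * 25.1860 = 604.4640 kg
Substrate = Total_raw * (1 - loss/100) = 604.4640 * (1 - 22.3530/100) = 469.3482 kg
Fat = Substrate * pct / 100 = 469.3482 * 5.1420 / 100 = 24.1339 kg


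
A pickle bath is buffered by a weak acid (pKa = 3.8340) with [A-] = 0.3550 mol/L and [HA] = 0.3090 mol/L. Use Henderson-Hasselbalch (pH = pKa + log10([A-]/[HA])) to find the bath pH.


ratio = [A-] / [HA] = 0.3550 / 0.3090 = 1.1489
log10(ratio) = 0.0602699
pH = pKa + log10(ratio) = 3.8340 + 0.0602699 = 3.8943


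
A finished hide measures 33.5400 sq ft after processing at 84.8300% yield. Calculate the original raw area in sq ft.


Formula: raw = finished * 100 / yield
Substituting: raw = 33.5400 * 100 / 84.8300
Result: 39.5379 sq ft


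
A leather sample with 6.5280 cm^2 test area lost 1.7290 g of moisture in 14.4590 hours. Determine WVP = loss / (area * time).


Formula: WVP = loss / (area * time)
Substituting: WVP = 1.7290 / (6.5280 * 14.4590)
Result: 0.0183179 g/(cm^2*hr)


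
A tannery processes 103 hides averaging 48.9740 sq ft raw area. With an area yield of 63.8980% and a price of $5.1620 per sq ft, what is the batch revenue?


Raw_total = N * avg_area = 103 * 48.9740 = 5044.3220 sq ft
Finished = Raw_total * yield / 100 = 5044.3220 * 63.8980 / 100 = 3223.2209 sq ft
Value = Finished * price = 3223.2209 * 5.1620 = 16638.2661 $


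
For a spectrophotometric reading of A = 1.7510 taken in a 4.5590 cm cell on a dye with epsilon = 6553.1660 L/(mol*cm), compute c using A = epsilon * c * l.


Formula: c = A / (epsilon * l)
Substituting: c = 1.7510 / (6553.1660 * 4.5590)
Result: 5.8609e-05 mol/L


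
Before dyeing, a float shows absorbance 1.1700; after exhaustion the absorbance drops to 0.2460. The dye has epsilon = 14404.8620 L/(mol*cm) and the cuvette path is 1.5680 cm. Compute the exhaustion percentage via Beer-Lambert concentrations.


c_initial = A_i / (epsilon * l) = 1.1700 / (14404.8620 * 1.5680) = 5.1800e-05 mol/L
c_final = A_f / (epsilon * l) = 0.2460 / (14404.8620 * 1.5680) = 1.0891e-05 mol/L
Exhaustion = (c_initial - c_final) / c_initial * 100 = (5.1800e-05 - 1.0891e-05) / 5.1800e-05 * 100 = 78.9744 %


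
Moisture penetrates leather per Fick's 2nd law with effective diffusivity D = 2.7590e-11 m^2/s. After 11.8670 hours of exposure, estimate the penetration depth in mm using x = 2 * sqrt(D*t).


t = 11.8670 hr * 3600 = 42721.2000 s
D * t = 2.7590e-11 * 42721.2000 = 1.1787e-06
x = 2 * sqrt(D*t) = 2 * sqrt(1.1787e-06) = 0.00217134 m = 2.1713 mm


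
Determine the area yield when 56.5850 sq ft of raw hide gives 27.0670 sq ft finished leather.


Formula: Yield = finished / raw * 100
Substituting: Yield = 27.0670 / 56.5850 * 100
Result: 47.8342 %


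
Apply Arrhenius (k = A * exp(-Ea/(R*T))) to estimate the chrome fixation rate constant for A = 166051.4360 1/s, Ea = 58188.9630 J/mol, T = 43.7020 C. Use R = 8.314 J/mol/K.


T_K = T_C + 273.15 = 43.7020 + 273.15 = 316.8520 K
exponent = -Ea / (R * T_K) = -58188.9630 / (8.314 * 316.8520) = -22.0889
k = A * exp(exponent) = 166051.4360 * exp(-22.0889) = 4.2379e-05 1/s


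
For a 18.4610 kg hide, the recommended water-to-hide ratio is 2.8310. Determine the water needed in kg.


Formula: Water = hide_weight * ratio
Substituting: Water = 18.4610 * 2.8310
Result: 52.2631 kg


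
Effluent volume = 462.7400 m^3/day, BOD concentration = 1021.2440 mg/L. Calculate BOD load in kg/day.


Formula: BOD_load = volume * conc / 1000
Substituting: BOD_load = 462.7400 * 1021.2440 / 1000
Result: 472.5704 kg/day


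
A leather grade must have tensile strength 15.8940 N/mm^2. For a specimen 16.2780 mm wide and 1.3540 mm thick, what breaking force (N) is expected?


Formula: F = TS * w * t
Substituting: F = 15.8940 * 16.2780 * 1.3540
Result: 350.3103 N


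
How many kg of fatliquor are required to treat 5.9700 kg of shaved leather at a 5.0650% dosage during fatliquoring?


Formula: Fat = substrate * pct / 100
Substituting: Fat = 5.9700 * 5.0650 / 100
Result: 0.3024 kg


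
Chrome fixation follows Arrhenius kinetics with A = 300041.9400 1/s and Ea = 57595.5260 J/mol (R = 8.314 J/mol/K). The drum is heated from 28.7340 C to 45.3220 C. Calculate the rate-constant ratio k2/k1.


T1 = 28.7340 + 273.15 = 301.8840 K; T2 = 45.3220 + 273.15 = 318.4720 K
k1 = A * exp(-Ea/(R*T1)) = 300041.9400 * exp(-57595.5260/(8.314*301.8840)) = 3.2444e-05 1/s
k2 = A * exp(-Ea/(R*T2)) = 300041.9400 * exp(-57595.5260/(8.314*318.4720)) = 1.0721e-04 1/s
k2/k1 = 1.0721e-04 / 3.2444e-05 = 3.3044


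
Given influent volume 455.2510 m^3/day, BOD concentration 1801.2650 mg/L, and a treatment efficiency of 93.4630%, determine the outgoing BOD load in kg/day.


Load_in = volume * conc / 1000 = 455.2510 * 1801.2650 / 1000 = 820.0277 kg/day
Removed = Load_in * eff / 100 = 820.0277 * 93.4630 / 100 = 766.4225 kg/day
Load_out = Load_in - Removed = 820.0277 - 766.4225 = 53.6052 kg/day


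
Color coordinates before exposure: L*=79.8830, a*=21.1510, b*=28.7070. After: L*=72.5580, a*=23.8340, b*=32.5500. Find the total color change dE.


dL = -7.3250, da = 2.6830, db = 3.8430
dE = sqrt((-7.3250)^2 + 2.6830^2 + 3.8430^2) = 8.6961


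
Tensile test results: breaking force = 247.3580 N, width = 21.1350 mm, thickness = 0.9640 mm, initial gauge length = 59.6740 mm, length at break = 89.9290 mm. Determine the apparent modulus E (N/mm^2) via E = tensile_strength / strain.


TS = F / (w * t) = 247.3580 / (21.1350 * 0.9640) = 12.1408 N/mm^2
strain = (Lf - L0) / L0 = (89.9290 - 59.6740) / 59.6740 = 0.5070
E = TS / strain = 12.1408 / 0.5070 = 23.9461 N/mm^2


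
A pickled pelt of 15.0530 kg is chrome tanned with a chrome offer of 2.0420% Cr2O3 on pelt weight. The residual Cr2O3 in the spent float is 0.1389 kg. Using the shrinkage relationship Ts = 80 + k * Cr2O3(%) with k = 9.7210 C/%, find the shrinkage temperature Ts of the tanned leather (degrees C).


Offered = pelt * offer_pct / 100 = 15.0530 * 2.0420 / 100 = 0.3074 kg
Uptake = offered - residual = 0.3074 - 0.1389 = 0.1685 kg
Cr2O3% on pelt = uptake / pelt * 100 = 0.1685 / 15.0530 * 100 = 1.1193 %
Ts = 80 + k * Cr2O3% = 80 + 9.7210 * 1.1193 = 90.8803 C


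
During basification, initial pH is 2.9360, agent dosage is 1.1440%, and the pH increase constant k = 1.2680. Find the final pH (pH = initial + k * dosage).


Formula: pH_final = pH_initial + k * base_pct
Substituting: pH_final = 2.9360 + 1.2680 * 1.1440
Result: 4.3866


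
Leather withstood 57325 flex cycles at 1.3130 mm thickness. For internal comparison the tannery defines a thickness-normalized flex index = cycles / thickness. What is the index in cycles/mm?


Formula: Index = cycles / thickness
Substituting: Index = 57325 / 1.3130
Result: 43659.5583 cycles/mm


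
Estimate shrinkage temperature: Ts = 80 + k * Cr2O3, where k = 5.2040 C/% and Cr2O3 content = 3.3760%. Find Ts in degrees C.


Formula: Ts = 80 + k * Cr2O3
Substituting: Ts = 80 + 5.2040 * 3.3760
Result: 97.5687 C


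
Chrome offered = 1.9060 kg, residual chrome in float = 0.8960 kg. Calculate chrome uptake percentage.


Formula: Uptake = (offered - residual) / offered * 100
Substituting: Uptake = (1.9060 - 0.8960) / 1.9060 * 100
Result: 52.9906 %


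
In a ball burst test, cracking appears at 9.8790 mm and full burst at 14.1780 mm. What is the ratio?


Formula: Ratio = crack / burst
Substituting: Ratio = 9.8790 / 14.1780
Result: 0.6968


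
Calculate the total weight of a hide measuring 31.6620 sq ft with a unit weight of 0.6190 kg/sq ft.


Formula: Weight = area * weight_per_sqft
Substituting: Weight = 31.6620 * 0.6190
Result: 19.5988 kg


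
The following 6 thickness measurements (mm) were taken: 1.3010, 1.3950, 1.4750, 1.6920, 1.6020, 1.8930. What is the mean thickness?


Formula: Average = sum / n
Substituting: Average = 9.3580 / 6
Result: 1.5597 mm


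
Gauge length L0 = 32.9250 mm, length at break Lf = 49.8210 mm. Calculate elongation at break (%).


Formula: Elongation = (Lf - L0) / L0 * 100
Substituting: Elongation = (49.8210 - 32.9250) / 32.9250 * 100
Result: 51.3166 %


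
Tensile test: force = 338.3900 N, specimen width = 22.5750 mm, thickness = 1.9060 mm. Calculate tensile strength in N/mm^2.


Formula: TS = force / (width * thickness)
Substituting: TS = 338.3900 / (22.5750 * 1.9060)
Result: 7.8644 N/mm^2


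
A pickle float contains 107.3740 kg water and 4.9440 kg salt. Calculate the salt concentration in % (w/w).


Formula: Conc = salt / (water + salt) * 100
Substituting: Conc = 4.9440 / (107.3740 + 4.9440) * 100
Result: 4.4018 %


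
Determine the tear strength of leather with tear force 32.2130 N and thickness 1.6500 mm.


Formula: Tear strength = force / thickness
Substituting: Tear strength = 32.2130 / 1.6500
Result: 19.5230 N/mm


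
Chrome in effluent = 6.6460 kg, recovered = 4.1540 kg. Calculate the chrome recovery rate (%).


Formula: Recovery = recovered / input * 100
Substituting: Recovery = 4.1540 / 6.6460 * 100
Result: 62.5038 %


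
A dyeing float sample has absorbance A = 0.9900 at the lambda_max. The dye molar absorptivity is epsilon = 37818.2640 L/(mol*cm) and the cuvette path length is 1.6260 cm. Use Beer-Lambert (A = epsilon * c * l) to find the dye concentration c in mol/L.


Formula: c = A / (epsilon * l)
Substituting: c = 0.9900 / (37818.2640 * 1.6260)
Result: 1.6100e-05 mol/L


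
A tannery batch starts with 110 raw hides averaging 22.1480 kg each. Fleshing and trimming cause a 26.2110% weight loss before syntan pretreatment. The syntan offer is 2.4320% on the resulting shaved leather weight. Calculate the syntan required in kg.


Total_raw = N * avg_wt = 110 * 22.1480 = 2436.2800 kg
Substrate = Total_raw * (1 - loss/100) = 2436.2800 * (1 - 26.2110/100) = 1797.7066 kg
Syntan = Substrate * pct / 100 = 1797.7066 * 2.4320 / 100 = 43.7202 kg


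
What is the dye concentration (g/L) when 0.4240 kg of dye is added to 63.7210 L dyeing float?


Formula: Conc = dye_mass(kg) / volume(L) * 1000
Substituting: Conc = 0.4240 / 63.7210 * 1000
Result: 6.6540 g/L


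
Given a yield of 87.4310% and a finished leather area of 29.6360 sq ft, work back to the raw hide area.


Formula: raw = finished * 100 / yield
Substituting: raw = 29.6360 * 100 / 87.4310
Result: 33.8964 sq ft


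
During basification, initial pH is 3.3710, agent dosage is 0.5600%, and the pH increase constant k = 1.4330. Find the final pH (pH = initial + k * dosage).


Formula: pH_final = pH_initial + k * base_pct
Substituting: pH_final = 3.3710 + 1.4330 * 0.5600
Result: 4.1735


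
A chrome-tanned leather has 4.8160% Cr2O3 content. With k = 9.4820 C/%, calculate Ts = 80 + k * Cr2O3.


Formula: Ts = 80 + k * Cr2O3
Substituting: Ts = 80 + 9.4820 * 4.8160
Result: 125.6653 C


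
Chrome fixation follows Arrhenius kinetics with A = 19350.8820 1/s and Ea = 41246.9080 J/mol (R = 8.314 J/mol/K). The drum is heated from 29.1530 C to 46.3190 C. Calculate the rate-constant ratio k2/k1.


T1 = 29.1530 + 273.15 = 302.3030 K; T2 = 46.3190 + 273.15 = 319.4690 K
k1 = A * exp(-Ea/(R*T1)) = 19350.8820 * exp(-41246.9080/(8.314*302.3030)) = 0.00144355 1/s
k2 = A * exp(-Ea/(R*T2)) = 19350.8820 * exp(-41246.9080/(8.314*319.4690)) = 0.00348658 1/s
k2/k1 = 0.00348658 / 0.00144355 = 2.4153


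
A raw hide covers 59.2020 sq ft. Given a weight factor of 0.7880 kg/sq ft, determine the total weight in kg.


Formula: Weight = area * weight_per_sqft
Substituting: Weight = 59.2020 * 0.7880
Result: 46.6512 kg


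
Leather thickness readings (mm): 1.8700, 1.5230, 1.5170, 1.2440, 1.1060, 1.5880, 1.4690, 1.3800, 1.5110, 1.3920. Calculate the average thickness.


Formula: Average = sum / n
Substituting: Average = 14.6000 / 10
Result: 1.4600 mm


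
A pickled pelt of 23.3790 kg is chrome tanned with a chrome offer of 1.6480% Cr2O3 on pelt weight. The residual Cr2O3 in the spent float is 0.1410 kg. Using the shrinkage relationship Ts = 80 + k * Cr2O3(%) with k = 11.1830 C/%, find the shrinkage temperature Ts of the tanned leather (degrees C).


Offered = pelt * offer_pct / 100 = 23.3790 * 1.6480 / 100 = 0.3853 kg
Uptake = offered - residual = 0.3853 - 0.1410 = 0.2443 kg
Cr2O3% on pelt = uptake / pelt * 100 = 0.2443 / 23.3790 * 100 = 1.0449 %
Ts = 80 + k * Cr2O3% = 80 + 11.1830 * 1.0449 = 91.6851 C


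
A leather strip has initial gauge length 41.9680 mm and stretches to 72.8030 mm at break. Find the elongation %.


Formula: Elongation = (Lf - L0) / L0 * 100
Substituting: Elongation = (72.8030 - 41.9680) / 41.9680 * 100
Result: 73.4726 %


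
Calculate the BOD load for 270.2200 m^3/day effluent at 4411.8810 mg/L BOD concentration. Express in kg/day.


Formula: BOD_load = volume * conc / 1000
Substituting: BOD_load = 270.2200 * 4411.8810 / 1000
Result: 1192.1785 kg/day


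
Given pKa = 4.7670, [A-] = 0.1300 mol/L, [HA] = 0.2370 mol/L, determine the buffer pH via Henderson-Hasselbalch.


ratio = [A-] / [HA] = 0.1300 / 0.2370 = 0.5485
log10(ratio) = -0.2608
pH = pKa + log10(ratio) = 4.7670 - 0.2608 = 4.5062


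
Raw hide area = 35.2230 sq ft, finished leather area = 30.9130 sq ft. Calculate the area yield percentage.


Formula: Yield = finished / raw * 100
Substituting: Yield = 30.9130 / 35.2230 * 100
Result: 87.7637 %


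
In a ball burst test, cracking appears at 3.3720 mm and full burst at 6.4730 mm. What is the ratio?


Formula: Ratio = crack / burst
Substituting: Ratio = 3.3720 / 6.4730
Result: 0.5209


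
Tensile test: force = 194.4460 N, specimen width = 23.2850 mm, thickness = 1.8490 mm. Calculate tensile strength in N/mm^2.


Formula: TS = force / (width * thickness)
Substituting: TS = 194.4460 / (23.2850 * 1.8490)
Result: 4.5163 N/mm^2


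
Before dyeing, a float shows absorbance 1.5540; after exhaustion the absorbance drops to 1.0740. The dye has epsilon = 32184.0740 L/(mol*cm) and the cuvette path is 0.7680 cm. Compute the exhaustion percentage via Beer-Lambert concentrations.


c_initial = A_i / (epsilon * l) = 1.5540 / (32184.0740 * 0.7680) = 6.2871e-05 mol/L
c_final = A_f / (epsilon * l) = 1.0740 / (32184.0740 * 0.7680) = 4.3451e-05 mol/L
Exhaustion = (c_initial - c_final) / c_initial * 100 = (6.2871e-05 - 4.3451e-05) / 6.2871e-05 * 100 = 30.8880 %


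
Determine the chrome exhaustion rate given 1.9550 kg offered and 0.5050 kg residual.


Formula: Uptake = (offered - residual) / offered * 100
Substituting: Uptake = (1.9550 - 0.5050) / 1.9550 * 100
Result: 74.1688 %


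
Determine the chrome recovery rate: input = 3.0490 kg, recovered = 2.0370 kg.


Formula: Recovery = recovered / input * 100
Substituting: Recovery = 2.0370 / 3.0490 * 100
Result: 66.8088 %


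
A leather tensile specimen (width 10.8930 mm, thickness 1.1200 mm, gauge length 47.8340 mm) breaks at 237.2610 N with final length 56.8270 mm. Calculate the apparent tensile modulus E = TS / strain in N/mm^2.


TS = F / (w * t) = 237.2610 / (10.8930 * 1.1200) = 19.4474 N/mm^2
strain = (Lf - L0) / L0 = (56.8270 - 47.8340) / 47.8340 = 0.1880
E = TS / strain = 19.4474 / 0.1880 = 103.4411 N/mm^2


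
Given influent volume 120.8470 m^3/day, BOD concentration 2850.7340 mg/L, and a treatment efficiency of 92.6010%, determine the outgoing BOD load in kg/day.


Load_in = volume * conc / 1000 = 120.8470 * 2850.7340 / 1000 = 344.5027 kg/day
Removed = Load_in * eff / 100 = 344.5027 * 92.6010 / 100 = 319.0129 kg/day
Load_out = Load_in - Removed = 344.5027 - 319.0129 = 25.4898 kg/day


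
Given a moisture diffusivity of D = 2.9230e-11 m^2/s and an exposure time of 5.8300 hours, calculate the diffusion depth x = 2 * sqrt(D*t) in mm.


t = 5.8300 hr * 3600 = 20988.0000 s
D * t = 2.9230e-11 * 20988.0000 = 6.1348e-07
x = 2 * sqrt(D*t) = 2 * sqrt(6.1348e-07) = 0.0015665 m = 1.5665 mm


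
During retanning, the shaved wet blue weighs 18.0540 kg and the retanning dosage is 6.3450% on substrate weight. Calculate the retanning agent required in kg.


Formula: Retan = substrate * pct / 100
Substituting: Retan = 18.0540 * 6.3450 / 100
Result: 1.1455 kg


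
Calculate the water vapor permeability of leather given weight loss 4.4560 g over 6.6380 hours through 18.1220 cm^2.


Formula: WVP = loss / (area * time)
Substituting: WVP = 4.4560 / (18.1220 * 6.6380)
Result: 0.0370426 g/(cm^2*hr)


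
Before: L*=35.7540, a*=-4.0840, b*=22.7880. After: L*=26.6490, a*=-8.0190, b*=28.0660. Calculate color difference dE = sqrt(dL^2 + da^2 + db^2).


dL = -9.1050, da = -3.9350, db = 5.2780
dE = sqrt((-9.1050)^2 + (-3.9350)^2 + 5.2780^2) = 11.2358
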